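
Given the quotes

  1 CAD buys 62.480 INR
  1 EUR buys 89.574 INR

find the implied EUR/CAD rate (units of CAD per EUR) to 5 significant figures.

1 EUR × 89.574 = 89.574 INR
89.574 INR ÷ 62.480 = 1.43364 CAD

EUR/CAD = 1.4336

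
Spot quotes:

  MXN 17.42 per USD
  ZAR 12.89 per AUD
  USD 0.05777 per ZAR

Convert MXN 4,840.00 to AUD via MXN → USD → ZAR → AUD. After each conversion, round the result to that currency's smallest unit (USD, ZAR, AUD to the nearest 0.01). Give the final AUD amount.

AUD 373.11

MXN 4,840.00 ÷ 17.42 = USD 277.84
USD 277.84 ÷ 0.05777 = ZAR 4,809.42
ZAR 4,809.42 ÷ 12.89 = AUD 373.11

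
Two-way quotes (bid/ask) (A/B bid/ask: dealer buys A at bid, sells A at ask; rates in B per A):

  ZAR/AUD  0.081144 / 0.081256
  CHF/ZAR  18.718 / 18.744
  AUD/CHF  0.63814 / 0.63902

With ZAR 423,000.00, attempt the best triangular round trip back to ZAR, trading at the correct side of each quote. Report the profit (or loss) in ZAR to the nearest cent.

Best loop ZAR → CHF → AUD → ZAR:
ZAR 423,000.00 ÷ 18.744 (buy CHF at ask) = CHF 22,567.22
CHF 22,567.22 ÷ 0.63902 (buy AUD at ask) = AUD 35,315.36
AUD 35,315.36 ÷ 0.081256 (buy ZAR at ask) = ZAR 434,618.49

Net profit: ZAR 11,618.49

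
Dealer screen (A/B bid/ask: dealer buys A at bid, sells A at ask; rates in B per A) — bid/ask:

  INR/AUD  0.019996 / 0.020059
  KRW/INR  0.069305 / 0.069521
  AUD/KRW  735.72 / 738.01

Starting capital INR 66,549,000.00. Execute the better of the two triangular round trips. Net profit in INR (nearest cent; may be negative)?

Best loop INR → AUD → KRW → INR:
INR 66,549,000.00 × 0.019996 (sell INR at bid) = AUD 1,330,713.80
AUD 1,330,713.80 × 735.72 (sell AUD at bid) = KRW 979,032,760
KRW 979,032,760 × 0.069305 (sell KRW at bid) = INR 67,851,865.42

Net profit: INR 1,302,865.42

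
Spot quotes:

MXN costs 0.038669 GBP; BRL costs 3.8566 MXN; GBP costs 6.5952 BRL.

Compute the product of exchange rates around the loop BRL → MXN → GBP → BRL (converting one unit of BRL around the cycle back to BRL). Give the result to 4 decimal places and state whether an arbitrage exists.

0.9835 (arbitrage exists)

Around BRL → MXN → GBP → BRL: 1 × 3.8566 × 0.038669 × 6.5952 = 0.983548
Product < 1; profitable direction is BRL → GBP → MXN → BRL.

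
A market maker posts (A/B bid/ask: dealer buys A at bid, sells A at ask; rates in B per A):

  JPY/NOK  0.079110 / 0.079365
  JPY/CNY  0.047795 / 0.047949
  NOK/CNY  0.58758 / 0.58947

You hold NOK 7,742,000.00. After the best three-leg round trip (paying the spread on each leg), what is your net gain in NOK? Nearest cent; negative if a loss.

Best loop NOK → JPY → CNY → NOK:
NOK 7,742,000.00 ÷ 0.079365 (buy JPY at ask) = JPY 97,549,298
JPY 97,549,298 × 0.047795 (sell JPY at bid) = CNY 4,662,368.68
CNY 4,662,368.68 ÷ 0.58947 (buy NOK at ask) = NOK 7,909,424.87

Net profit: NOK 167,424.87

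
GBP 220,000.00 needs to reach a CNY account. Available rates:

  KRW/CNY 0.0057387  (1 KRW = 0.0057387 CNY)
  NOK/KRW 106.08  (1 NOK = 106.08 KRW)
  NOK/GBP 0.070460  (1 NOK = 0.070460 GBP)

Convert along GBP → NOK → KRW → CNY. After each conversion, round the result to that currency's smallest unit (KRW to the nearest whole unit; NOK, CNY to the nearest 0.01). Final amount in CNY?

CNY 1,900,759.09

GBP 220,000.00 ÷ 0.070460 = NOK 3,122,338.92
NOK 3,122,338.92 × 106.08 = KRW 331,217,713
KRW 331,217,713 × 0.0057387 = CNY 1,900,759.09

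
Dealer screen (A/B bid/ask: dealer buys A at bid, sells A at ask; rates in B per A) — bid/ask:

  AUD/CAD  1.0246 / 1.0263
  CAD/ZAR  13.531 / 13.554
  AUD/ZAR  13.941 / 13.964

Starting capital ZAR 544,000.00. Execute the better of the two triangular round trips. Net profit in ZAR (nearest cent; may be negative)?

Best loop ZAR → CAD → AUD → ZAR:
ZAR 544,000.00 ÷ 13.554 (buy CAD at ask) = CAD 40,135.75
CAD 40,135.75 ÷ 1.0263 (buy AUD at ask) = AUD 39,107.23
AUD 39,107.23 × 13.941 (sell AUD at bid) = ZAR 545,193.94

Net profit: ZAR 1,193.94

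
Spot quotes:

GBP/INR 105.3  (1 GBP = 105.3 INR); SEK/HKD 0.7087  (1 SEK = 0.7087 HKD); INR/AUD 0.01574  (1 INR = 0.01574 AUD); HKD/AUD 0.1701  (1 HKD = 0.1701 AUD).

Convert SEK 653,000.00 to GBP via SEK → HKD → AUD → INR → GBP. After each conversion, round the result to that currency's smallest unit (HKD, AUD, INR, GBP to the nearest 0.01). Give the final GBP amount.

GBP 47,494.89

SEK 653,000.00 × 0.7087 = HKD 462,781.10
HKD 462,781.10 × 0.1701 = AUD 78,719.07
AUD 78,719.07 ÷ 0.01574 = INR 5,001,211.56
INR 5,001,211.56 ÷ 105.3 = GBP 47,494.89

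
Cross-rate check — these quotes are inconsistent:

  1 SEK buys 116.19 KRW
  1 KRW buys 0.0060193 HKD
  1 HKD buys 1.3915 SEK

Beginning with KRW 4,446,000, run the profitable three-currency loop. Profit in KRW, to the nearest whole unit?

Profitable loop is KRW → SEK → HKD → KRW:
KRW 4,446,000 ÷ 116.19 = SEK 38,264.91
SEK 38,264.91 ÷ 1.3915 = HKD 27,499.04
HKD 27,499.04 ÷ 0.0060193 = KRW 4,568,478
Profit = KRW 4,568,478 − KRW 4,446,000

Profit: KRW 122,478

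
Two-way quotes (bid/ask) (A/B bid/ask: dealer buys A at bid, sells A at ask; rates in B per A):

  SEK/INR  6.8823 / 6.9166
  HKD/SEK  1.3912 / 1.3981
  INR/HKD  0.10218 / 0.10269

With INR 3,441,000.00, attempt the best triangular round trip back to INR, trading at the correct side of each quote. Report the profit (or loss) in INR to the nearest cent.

Best loop INR → SEK → HKD → INR:
INR 3,441,000.00 ÷ 6.9166 (buy SEK at ask) = SEK 497,498.77
SEK 497,498.77 ÷ 1.3981 (buy HKD at ask) = HKD 355,839.19
HKD 355,839.19 ÷ 0.10269 (buy INR at ask) = INR 3,465,178.59

Net profit: INR 24,178.59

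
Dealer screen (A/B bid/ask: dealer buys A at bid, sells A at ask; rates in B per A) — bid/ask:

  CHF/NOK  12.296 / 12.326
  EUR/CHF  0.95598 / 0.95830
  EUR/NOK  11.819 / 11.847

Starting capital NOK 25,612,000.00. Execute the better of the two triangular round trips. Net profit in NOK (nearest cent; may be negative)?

Net profit: NOK 15,165.54

Best loop NOK → CHF → EUR → NOK:
NOK 25,612,000.00 ÷ 12.326 (buy CHF at ask) = CHF 2,077,884.15
CHF 2,077,884.15 ÷ 0.95830 (buy EUR at ask) = EUR 2,168,302.36
EUR 2,168,302.36 × 11.819 (sell EUR at bid) = NOK 25,627,165.54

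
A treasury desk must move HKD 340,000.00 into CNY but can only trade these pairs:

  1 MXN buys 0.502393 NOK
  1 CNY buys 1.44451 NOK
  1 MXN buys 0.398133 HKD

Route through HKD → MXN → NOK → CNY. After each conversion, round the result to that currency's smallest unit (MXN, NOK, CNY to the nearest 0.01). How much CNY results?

HKD 340,000.00 ÷ 0.398133 = MXN 853,985.98
MXN 853,985.98 × 0.502393 = NOK 429,036.58
NOK 429,036.58 ÷ 1.44451 = CNY 297,011.84

CNY 297,011.84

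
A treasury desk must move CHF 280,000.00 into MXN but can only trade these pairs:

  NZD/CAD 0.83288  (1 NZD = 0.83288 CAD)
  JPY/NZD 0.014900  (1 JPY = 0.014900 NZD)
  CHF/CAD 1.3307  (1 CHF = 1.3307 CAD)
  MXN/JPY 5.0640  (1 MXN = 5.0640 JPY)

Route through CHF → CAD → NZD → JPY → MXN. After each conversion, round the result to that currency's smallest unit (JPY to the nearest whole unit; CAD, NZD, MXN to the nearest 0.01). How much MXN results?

CHF 280,000.00 × 1.3307 = CAD 372,596.00
CAD 372,596.00 ÷ 0.83288 = NZD 447,358.56
NZD 447,358.56 ÷ 0.014900 = JPY 30,024,064
JPY 30,024,064 ÷ 5.0640 = MXN 5,928,922.59

MXN 5,928,922.59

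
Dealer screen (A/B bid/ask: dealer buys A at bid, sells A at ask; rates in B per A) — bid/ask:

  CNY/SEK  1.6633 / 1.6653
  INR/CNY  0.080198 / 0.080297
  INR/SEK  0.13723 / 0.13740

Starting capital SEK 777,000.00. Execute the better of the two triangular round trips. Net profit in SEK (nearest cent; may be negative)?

Best loop SEK → CNY → INR → SEK:
SEK 777,000.00 ÷ 1.6653 (buy CNY at ask) = CNY 466,582.60
CNY 466,582.60 ÷ 0.080297 (buy INR at ask) = INR 5,810,710.21
INR 5,810,710.21 × 0.13723 (sell INR at bid) = SEK 797,403.76

Net profit: SEK 20,403.76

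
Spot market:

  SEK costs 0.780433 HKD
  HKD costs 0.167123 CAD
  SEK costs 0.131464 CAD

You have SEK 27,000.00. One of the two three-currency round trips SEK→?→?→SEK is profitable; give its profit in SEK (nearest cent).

Profitable loop is SEK → CAD → HKD → SEK:
SEK 27,000.00 × 0.131464 = CAD 3,549.53
CAD 3,549.53 ÷ 0.167123 = HKD 21,239.02
HKD 21,239.02 ÷ 0.780433 = SEK 27,214.40
Profit = SEK 27,214.40 − SEK 27,000.00

Profit: SEK 214.40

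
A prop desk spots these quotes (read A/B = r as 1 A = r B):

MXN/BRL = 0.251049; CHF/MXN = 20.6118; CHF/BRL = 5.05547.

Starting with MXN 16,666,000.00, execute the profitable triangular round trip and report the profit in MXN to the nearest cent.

Profitable loop is MXN → BRL → CHF → MXN:
MXN 16,666,000.00 × 0.251049 = BRL 4,183,982.63
BRL 4,183,982.63 ÷ 5.05547 = CHF 827,614.97
CHF 827,614.97 × 20.6118 = MXN 17,058,634.16
Profit = MXN 17,058,634.16 − MXN 16,666,000.00

Profit: MXN 392,634.16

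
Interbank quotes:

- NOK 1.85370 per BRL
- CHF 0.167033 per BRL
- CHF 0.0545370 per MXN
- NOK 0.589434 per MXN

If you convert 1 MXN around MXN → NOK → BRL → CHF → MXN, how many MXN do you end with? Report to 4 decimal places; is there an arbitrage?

0.9739 (arbitrage exists)

Around MXN → NOK → BRL → CHF → MXN: 1 × 0.589434 ÷ 1.85370 × 0.167033 ÷ 0.0545370 = 0.973883
Product < 1; profitable direction is MXN → CHF → BRL → NOK → MXN.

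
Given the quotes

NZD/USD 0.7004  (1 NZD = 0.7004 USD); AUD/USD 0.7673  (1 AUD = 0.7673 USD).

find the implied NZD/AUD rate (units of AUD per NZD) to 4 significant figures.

NZD/AUD = 0.9128

1 NZD × 0.7004 = 0.7004 USD
0.7004 USD ÷ 0.7673 = 0.912811 AUD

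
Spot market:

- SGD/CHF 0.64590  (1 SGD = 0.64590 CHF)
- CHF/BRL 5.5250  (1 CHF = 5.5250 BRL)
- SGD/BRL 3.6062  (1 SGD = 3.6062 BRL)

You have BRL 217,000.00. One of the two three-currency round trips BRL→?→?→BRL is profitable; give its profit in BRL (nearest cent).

Profitable loop is BRL → CHF → SGD → BRL:
BRL 217,000.00 ÷ 5.5250 = CHF 39,276.02
CHF 39,276.02 ÷ 0.64590 = SGD 60,808.20
SGD 60,808.20 × 3.6062 = BRL 219,286.54
Profit = BRL 219,286.54 − BRL 217,000.00

Profit: BRL 2,286.54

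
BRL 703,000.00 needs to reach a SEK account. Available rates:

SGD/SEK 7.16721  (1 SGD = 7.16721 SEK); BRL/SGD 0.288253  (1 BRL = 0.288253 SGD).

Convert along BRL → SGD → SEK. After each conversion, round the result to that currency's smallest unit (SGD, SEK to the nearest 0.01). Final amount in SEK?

SEK 1,452,376.77

BRL 703,000.00 × 0.288253 = SGD 202,641.86
SGD 202,641.86 × 7.16721 = SEK 1,452,376.77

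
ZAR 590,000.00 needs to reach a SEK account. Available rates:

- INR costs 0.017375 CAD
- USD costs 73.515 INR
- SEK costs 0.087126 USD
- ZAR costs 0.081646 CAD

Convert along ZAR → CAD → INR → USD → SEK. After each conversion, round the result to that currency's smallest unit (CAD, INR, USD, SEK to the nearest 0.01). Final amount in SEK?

ZAR 590,000.00 × 0.081646 = CAD 48,171.14
CAD 48,171.14 ÷ 0.017375 = INR 2,772,439.71
INR 2,772,439.71 ÷ 73.515 = USD 37,712.57
USD 37,712.57 ÷ 0.087126 = SEK 432,850.93

SEK 432,850.93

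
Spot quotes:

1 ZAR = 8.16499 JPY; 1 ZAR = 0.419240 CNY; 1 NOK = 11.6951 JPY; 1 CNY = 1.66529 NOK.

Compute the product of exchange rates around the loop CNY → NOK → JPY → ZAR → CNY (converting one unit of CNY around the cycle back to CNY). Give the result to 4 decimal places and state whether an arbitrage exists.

Around CNY → NOK → JPY → ZAR → CNY: 1 × 1.66529 × 11.6951 ÷ 8.16499 × 0.419240 = 1.000002
Product ≈ 1 (deviation 0.000%, within rounding noise).

1.0000 (no arbitrage)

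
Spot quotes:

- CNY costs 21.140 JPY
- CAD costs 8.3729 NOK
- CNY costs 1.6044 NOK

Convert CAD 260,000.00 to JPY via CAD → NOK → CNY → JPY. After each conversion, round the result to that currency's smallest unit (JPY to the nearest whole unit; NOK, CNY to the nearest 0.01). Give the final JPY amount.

JPY 28,684,123

CAD 260,000.00 × 8.3729 = NOK 2,176,954.00
NOK 2,176,954.00 ÷ 1.6044 = CNY 1,356,864.87
CNY 1,356,864.87 × 21.140 = JPY 28,684,123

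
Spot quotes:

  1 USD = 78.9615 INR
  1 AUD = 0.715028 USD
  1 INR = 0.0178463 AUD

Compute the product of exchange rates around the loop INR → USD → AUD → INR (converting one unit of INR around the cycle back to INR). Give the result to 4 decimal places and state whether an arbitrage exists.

Around INR → USD → AUD → INR: 1 ÷ 78.9615 ÷ 0.715028 ÷ 0.0178463 = 0.992461
Product < 1; profitable direction is INR → AUD → USD → INR.

0.9925 (arbitrage exists)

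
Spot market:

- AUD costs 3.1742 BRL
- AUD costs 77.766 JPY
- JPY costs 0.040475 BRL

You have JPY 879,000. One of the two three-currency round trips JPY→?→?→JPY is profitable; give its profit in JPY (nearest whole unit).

Profitable loop is JPY → AUD → BRL → JPY:
JPY 879,000 ÷ 77.766 = AUD 11,303.14
AUD 11,303.14 × 3.1742 = BRL 35,878.43
BRL 35,878.43 ÷ 0.040475 = JPY 886,434
Profit = JPY 886,434 − JPY 879,000

Profit: JPY 7,434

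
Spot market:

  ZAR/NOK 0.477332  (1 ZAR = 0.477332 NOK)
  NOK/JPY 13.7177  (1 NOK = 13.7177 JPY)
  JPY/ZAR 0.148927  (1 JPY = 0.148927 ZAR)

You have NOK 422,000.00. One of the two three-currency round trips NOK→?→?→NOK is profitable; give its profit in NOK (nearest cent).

Profitable loop is NOK → ZAR → JPY → NOK:
NOK 422,000.00 ÷ 0.477332 = ZAR 884,080.68
ZAR 884,080.68 ÷ 0.148927 = JPY 5,936,336
JPY 5,936,336 ÷ 13.7177 = NOK 432,750.08
Profit = NOK 432,750.08 − NOK 422,000.00

Profit: NOK 10,750.08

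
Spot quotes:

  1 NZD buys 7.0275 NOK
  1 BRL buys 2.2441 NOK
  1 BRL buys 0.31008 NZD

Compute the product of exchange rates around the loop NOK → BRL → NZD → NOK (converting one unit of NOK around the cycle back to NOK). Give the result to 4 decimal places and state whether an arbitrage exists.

Around NOK → BRL → NZD → NOK: 1 ÷ 2.2441 × 0.31008 × 7.0275 = 0.971029
Product < 1; profitable direction is NOK → NZD → BRL → NOK.

0.9710 (arbitrage exists)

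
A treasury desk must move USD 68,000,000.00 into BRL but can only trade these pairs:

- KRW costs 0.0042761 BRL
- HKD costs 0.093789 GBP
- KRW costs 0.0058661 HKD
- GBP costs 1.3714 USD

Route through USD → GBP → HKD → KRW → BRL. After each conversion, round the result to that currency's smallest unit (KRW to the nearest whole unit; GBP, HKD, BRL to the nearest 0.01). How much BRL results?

USD 68,000,000.00 ÷ 1.3714 = GBP 49,584,366.34
GBP 49,584,366.34 ÷ 0.093789 = HKD 528,679,976.76
HKD 528,679,976.76 ÷ 0.0058661 = KRW 90,124,610,348
KRW 90,124,610,348 × 0.0042761 = BRL 385,381,846.31

BRL 385,381,846.31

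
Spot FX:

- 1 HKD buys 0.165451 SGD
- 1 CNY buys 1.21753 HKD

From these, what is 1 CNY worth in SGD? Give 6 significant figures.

1 CNY × 1.21753 = 1.21753 HKD
1.21753 HKD × 0.165451 = 0.201442 SGD

CNY/SGD = 0.201442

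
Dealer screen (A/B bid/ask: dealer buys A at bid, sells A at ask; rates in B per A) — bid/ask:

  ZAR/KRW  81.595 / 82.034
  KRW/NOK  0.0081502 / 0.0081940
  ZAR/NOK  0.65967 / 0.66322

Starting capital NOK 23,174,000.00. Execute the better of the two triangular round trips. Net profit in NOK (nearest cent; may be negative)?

Best loop NOK → ZAR → KRW → NOK:
NOK 23,174,000.00 ÷ 0.66322 (buy ZAR at ask) = ZAR 34,941,648.32
ZAR 34,941,648.32 × 81.595 (sell ZAR at bid) = KRW 2,851,063,795
KRW 2,851,063,795 × 0.0081502 (sell KRW at bid) = NOK 23,236,740.14

Net profit: NOK 62,740.14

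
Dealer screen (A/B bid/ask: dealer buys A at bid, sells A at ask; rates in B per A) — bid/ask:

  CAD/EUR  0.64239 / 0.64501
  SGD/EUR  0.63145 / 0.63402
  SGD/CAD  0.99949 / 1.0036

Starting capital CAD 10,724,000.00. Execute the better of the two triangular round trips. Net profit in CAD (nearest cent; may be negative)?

Best loop CAD → EUR → SGD → CAD:
CAD 10,724,000.00 × 0.64239 (sell CAD at bid) = EUR 6,888,990.36
EUR 6,888,990.36 ÷ 0.63402 (buy SGD at ask) = SGD 10,865,572.63
SGD 10,865,572.63 × 0.99949 (sell SGD at bid) = CAD 10,860,031.19

Net profit: CAD 136,031.19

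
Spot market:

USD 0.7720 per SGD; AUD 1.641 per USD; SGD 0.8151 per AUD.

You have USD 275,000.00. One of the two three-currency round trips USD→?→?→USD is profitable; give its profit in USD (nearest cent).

Profit: USD 8,968.04

Profitable loop is USD → AUD → SGD → USD:
USD 275,000.00 × 1.641 = AUD 451,275.00
AUD 451,275.00 × 0.8151 = SGD 367,834.25
SGD 367,834.25 × 0.7720 = USD 283,968.04
Profit = USD 283,968.04 − USD 275,000.00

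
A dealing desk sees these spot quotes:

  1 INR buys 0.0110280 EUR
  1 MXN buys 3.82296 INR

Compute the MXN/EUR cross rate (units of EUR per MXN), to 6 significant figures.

1 MXN × 3.82296 = 3.82296 INR
3.82296 INR × 0.0110280 = 0.0421596 EUR

MXN/EUR = 0.0421596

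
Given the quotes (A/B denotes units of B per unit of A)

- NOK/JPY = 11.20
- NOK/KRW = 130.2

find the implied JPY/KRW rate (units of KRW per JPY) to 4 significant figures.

JPY/KRW = 11.62

1 JPY ÷ 11.20 = 0.0892857 NOK
0.0892857 NOK × 130.2 = 11.625 KRW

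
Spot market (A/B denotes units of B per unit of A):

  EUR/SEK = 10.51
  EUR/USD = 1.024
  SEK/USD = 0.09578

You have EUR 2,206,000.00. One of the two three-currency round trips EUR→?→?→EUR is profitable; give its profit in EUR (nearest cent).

Profit: EUR 38,026.16

Profitable loop is EUR → USD → SEK → EUR:
EUR 2,206,000.00 × 1.024 = USD 2,258,944.00
USD 2,258,944.00 ÷ 0.09578 = SEK 23,584,714.97
SEK 23,584,714.97 ÷ 10.51 = EUR 2,244,026.16
Profit = EUR 2,244,026.16 − EUR 2,206,000.00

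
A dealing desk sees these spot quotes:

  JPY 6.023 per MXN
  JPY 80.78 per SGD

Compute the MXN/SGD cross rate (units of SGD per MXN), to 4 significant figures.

1 MXN × 6.023 = 6.023 JPY
6.023 JPY ÷ 80.78 = 0.0745605 SGD

MXN/SGD = 0.07456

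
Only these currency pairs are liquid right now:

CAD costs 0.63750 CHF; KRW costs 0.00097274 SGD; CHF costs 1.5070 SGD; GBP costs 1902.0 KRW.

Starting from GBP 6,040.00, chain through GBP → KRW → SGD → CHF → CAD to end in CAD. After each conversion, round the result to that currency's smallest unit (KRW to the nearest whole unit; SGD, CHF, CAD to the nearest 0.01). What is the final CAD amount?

GBP 6,040.00 × 1902.0 = KRW 11,488,080
KRW 11,488,080 × 0.00097274 = SGD 11,174.91
SGD 11,174.91 ÷ 1.5070 = CHF 7,415.34
CHF 7,415.34 ÷ 0.63750 = CAD 11,631.91

CAD 11,631.91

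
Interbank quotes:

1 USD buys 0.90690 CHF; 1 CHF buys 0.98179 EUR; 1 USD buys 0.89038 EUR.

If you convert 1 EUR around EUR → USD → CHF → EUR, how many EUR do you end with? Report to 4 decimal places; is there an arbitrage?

1.0000 (no arbitrage)

Around EUR → USD → CHF → EUR: 1 ÷ 0.89038 × 0.90690 × 0.98179 = 1.000006
Product ≈ 1 (deviation 0.001%, within rounding noise).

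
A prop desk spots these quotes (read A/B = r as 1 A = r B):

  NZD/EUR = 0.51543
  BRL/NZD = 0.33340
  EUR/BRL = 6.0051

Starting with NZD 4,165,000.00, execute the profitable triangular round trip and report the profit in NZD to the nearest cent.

Profit: NZD 133,040.84

Profitable loop is NZD → EUR → BRL → NZD:
NZD 4,165,000.00 × 0.51543 = EUR 2,146,765.95
EUR 2,146,765.95 × 6.0051 = BRL 12,891,544.21
BRL 12,891,544.21 × 0.33340 = NZD 4,298,040.84
Profit = NZD 4,298,040.84 − NZD 4,165,000.00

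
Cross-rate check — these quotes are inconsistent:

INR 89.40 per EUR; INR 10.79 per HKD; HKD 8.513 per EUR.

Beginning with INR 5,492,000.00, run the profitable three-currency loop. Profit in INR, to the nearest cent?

Profit: INR 150,831.58

Profitable loop is INR → EUR → HKD → INR:
INR 5,492,000.00 ÷ 89.40 = EUR 61,431.77
EUR 61,431.77 × 8.513 = HKD 522,968.64
HKD 522,968.64 × 10.79 = INR 5,642,831.58
Profit = INR 5,642,831.58 − INR 5,492,000.00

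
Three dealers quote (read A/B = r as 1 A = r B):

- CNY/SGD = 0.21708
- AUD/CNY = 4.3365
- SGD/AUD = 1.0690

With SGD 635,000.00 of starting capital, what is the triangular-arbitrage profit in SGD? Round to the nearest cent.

Profitable loop is SGD → AUD → CNY → SGD:
SGD 635,000.00 × 1.0690 = AUD 678,815.00
AUD 678,815.00 × 4.3365 = CNY 2,943,681.25
CNY 2,943,681.25 × 0.21708 = SGD 639,014.33
Profit = SGD 639,014.33 − SGD 635,000.00

Profit: SGD 4,014.33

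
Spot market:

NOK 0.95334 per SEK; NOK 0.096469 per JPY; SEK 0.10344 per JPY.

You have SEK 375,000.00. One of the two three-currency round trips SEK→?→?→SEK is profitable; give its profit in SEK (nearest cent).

Profit: SEK 8,336.19

Profitable loop is SEK → NOK → JPY → SEK:
SEK 375,000.00 × 0.95334 = NOK 357,502.50
NOK 357,502.50 ÷ 0.096469 = JPY 3,705,880
JPY 3,705,880 × 0.10344 = SEK 383,336.19
Profit = SEK 383,336.19 − SEK 375,000.00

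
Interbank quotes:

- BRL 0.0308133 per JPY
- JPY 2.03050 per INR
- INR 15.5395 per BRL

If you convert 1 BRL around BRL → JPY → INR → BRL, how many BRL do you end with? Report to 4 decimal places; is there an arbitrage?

Around BRL → JPY → INR → BRL: 1 ÷ 0.0308133 ÷ 2.03050 ÷ 15.5395 = 1.028541
Product > 1; profitable direction is BRL → JPY → INR → BRL.

1.0285 (arbitrage exists)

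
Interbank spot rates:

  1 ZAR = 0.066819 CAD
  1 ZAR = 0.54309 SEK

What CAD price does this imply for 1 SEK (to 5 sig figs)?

SEK/CAD = 0.12303

1 SEK ÷ 0.54309 = 1.84132 ZAR
1.84132 ZAR × 0.066819 = 0.123035 CAD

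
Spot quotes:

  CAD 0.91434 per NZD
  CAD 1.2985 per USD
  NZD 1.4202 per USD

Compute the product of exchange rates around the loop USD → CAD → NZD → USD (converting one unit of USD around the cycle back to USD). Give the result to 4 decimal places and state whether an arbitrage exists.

1.0000 (no arbitrage)

Around USD → CAD → NZD → USD: 1 × 1.2985 ÷ 0.91434 ÷ 1.4202 = 0.999965
Product ≈ 1 (deviation 0.004%, within rounding noise).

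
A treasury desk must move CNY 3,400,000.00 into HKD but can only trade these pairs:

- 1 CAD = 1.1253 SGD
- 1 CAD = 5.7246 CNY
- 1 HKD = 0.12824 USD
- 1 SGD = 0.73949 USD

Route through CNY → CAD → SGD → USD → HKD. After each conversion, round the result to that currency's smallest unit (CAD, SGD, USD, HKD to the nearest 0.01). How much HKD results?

HKD 3,853,992.67

CNY 3,400,000.00 ÷ 5.7246 = CAD 593,927.96
CAD 593,927.96 × 1.1253 = SGD 668,347.13
SGD 668,347.13 × 0.73949 = USD 494,236.02
USD 494,236.02 ÷ 0.12824 = HKD 3,853,992.67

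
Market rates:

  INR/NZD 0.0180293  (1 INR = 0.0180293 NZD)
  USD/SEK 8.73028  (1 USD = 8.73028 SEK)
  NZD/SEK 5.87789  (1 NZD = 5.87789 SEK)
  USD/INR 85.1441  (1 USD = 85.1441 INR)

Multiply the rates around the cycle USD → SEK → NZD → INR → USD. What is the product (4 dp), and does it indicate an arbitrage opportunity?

0.9675 (arbitrage exists)

Around USD → SEK → NZD → INR → USD: 1 × 8.73028 ÷ 5.87789 ÷ 0.0180293 ÷ 85.1441 = 0.967550
Product < 1; profitable direction is USD → INR → NZD → SEK → USD.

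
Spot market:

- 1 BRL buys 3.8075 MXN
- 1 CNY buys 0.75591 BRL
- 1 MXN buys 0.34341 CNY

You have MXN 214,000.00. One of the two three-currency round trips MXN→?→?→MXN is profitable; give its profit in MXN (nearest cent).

Profitable loop is MXN → BRL → CNY → MXN:
MXN 214,000.00 ÷ 3.8075 = BRL 56,204.86
BRL 56,204.86 ÷ 0.75591 = CNY 74,353.90
CNY 74,353.90 ÷ 0.34341 = MXN 216,516.42
Profit = MXN 216,516.42 − MXN 214,000.00

Profit: MXN 2,516.42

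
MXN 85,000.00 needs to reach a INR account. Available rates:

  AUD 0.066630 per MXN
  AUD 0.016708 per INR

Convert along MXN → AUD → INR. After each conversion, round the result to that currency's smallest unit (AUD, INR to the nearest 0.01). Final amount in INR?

INR 338,972.35

MXN 85,000.00 × 0.066630 = AUD 5,663.55
AUD 5,663.55 ÷ 0.016708 = INR 338,972.35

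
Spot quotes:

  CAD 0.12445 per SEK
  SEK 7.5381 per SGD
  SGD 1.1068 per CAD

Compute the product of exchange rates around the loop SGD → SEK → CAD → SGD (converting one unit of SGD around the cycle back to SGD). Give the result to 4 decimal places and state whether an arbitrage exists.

Around SGD → SEK → CAD → SGD: 1 × 7.5381 × 0.12445 × 1.1068 = 1.038307
Product > 1; profitable direction is SGD → SEK → CAD → SGD.

1.0383 (arbitrage exists)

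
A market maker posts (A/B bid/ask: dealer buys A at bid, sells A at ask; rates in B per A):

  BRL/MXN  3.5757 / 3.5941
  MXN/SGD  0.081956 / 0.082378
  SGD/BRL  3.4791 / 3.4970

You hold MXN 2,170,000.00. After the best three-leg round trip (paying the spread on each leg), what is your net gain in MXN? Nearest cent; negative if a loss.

Best loop MXN → SGD → BRL → MXN:
MXN 2,170,000.00 × 0.081956 (sell MXN at bid) = SGD 177,844.52
SGD 177,844.52 × 3.4791 (sell SGD at bid) = BRL 618,738.87
BRL 618,738.87 × 3.5757 (sell BRL at bid) = MXN 2,212,424.58

Net profit: MXN 42,424.58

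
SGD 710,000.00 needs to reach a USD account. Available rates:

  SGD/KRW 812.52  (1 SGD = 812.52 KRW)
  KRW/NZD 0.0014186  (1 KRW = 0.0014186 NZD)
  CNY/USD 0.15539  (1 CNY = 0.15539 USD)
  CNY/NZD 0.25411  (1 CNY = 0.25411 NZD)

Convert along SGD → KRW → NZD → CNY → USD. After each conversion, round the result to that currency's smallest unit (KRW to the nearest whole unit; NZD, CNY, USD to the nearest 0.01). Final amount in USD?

SGD 710,000.00 × 812.52 = KRW 576,889,200
KRW 576,889,200 × 0.0014186 = NZD 818,375.02
NZD 818,375.02 ÷ 0.25411 = CNY 3,220,554.17
CNY 3,220,554.17 × 0.15539 = USD 500,441.91

USD 500,441.91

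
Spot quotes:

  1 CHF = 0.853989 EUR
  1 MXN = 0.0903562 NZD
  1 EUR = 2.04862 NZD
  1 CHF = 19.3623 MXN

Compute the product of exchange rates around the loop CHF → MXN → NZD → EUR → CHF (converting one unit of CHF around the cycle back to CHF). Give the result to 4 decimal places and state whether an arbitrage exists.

1.0000 (no arbitrage)

Around CHF → MXN → NZD → EUR → CHF: 1 × 19.3623 × 0.0903562 ÷ 2.04862 ÷ 0.853989 = 1.000003
Product ≈ 1 (deviation 0.000%, within rounding noise).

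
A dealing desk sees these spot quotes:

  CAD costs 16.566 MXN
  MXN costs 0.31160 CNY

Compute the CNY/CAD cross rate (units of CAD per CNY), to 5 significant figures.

CNY/CAD = 0.19372

1 CNY ÷ 0.31160 = 3.20924 MXN
3.20924 MXN ÷ 16.566 = 0.193725 CAD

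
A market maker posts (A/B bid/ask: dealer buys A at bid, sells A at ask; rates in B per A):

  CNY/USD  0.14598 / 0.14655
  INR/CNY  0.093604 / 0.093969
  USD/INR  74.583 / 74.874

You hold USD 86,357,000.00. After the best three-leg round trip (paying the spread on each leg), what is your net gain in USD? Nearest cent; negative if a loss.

Net profit: USD 1,651,610.09

Best loop USD → INR → CNY → USD:
USD 86,357,000.00 × 74.583 (sell USD at bid) = INR 6,440,764,131.00
INR 6,440,764,131.00 × 0.093604 (sell INR at bid) = CNY 602,881,285.72
CNY 602,881,285.72 × 0.14598 (sell CNY at bid) = USD 88,008,610.09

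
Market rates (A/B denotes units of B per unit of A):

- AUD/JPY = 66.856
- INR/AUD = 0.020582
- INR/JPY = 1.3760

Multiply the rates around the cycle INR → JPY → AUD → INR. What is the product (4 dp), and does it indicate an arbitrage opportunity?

1.0000 (no arbitrage)

Around INR → JPY → AUD → INR: 1 × 1.3760 ÷ 66.856 ÷ 0.020582 = 0.999978
Product ≈ 1 (deviation 0.002%, within rounding noise).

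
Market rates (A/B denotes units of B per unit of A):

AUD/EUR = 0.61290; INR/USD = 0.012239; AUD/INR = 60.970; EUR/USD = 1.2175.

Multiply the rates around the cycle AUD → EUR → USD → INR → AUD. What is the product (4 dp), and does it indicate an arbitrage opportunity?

Around AUD → EUR → USD → INR → AUD: 1 × 0.61290 × 1.2175 ÷ 0.012239 ÷ 60.970 = 0.999992
Product ≈ 1 (deviation 0.001%, within rounding noise).

1.0000 (no arbitrage)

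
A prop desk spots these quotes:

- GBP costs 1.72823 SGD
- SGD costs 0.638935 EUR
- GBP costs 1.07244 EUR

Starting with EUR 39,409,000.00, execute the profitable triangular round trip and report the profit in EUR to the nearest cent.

Profit: EUR 1,168,064.88

Profitable loop is EUR → GBP → SGD → EUR:
EUR 39,409,000.00 ÷ 1.07244 = GBP 36,747,044.12
GBP 36,747,044.12 × 1.72823 = SGD 63,507,344.07
SGD 63,507,344.07 × 0.638935 = EUR 40,577,064.88
Profit = EUR 40,577,064.88 − EUR 39,409,000.00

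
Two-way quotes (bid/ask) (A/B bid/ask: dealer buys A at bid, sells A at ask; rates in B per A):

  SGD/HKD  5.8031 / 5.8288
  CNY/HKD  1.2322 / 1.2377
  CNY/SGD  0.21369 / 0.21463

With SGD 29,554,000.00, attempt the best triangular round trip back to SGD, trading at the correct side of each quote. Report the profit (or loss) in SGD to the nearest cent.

Net profit: SGD 56,458.46

Best loop SGD → HKD → CNY → SGD:
SGD 29,554,000.00 × 5.8031 (sell SGD at bid) = HKD 171,504,817.40
HKD 171,504,817.40 ÷ 1.2377 (buy CNY at ask) = CNY 138,567,356.71
CNY 138,567,356.71 × 0.21369 (sell CNY at bid) = SGD 29,610,458.46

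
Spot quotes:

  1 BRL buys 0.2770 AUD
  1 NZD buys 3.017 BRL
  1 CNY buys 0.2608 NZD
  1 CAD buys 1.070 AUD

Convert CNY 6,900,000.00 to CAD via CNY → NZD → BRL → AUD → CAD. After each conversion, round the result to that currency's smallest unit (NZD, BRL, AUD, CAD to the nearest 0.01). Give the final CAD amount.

CAD 1,405,490.71

CNY 6,900,000.00 × 0.2608 = NZD 1,799,520.00
NZD 1,799,520.00 × 3.017 = BRL 5,429,151.84
BRL 5,429,151.84 × 0.2770 = AUD 1,503,875.06
AUD 1,503,875.06 ÷ 1.070 = CAD 1,405,490.71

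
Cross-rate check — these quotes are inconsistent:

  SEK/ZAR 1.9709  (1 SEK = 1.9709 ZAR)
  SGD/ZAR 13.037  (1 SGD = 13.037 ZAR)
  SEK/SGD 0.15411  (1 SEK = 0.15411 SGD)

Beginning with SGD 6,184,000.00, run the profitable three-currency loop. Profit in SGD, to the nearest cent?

Profitable loop is SGD → ZAR → SEK → SGD:
SGD 6,184,000.00 × 13.037 = ZAR 80,620,808.00
ZAR 80,620,808.00 ÷ 1.9709 = SEK 40,905,580.19
SEK 40,905,580.19 × 0.15411 = SGD 6,303,958.96
Profit = SGD 6,303,958.96 − SGD 6,184,000.00

Profit: SGD 119,958.96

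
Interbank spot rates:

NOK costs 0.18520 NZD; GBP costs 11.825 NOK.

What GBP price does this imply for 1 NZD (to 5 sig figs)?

NZD/GBP = 0.45662

1 NZD ÷ 0.18520 = 5.39957 NOK
5.39957 NOK ÷ 11.825 = 0.456623 GBP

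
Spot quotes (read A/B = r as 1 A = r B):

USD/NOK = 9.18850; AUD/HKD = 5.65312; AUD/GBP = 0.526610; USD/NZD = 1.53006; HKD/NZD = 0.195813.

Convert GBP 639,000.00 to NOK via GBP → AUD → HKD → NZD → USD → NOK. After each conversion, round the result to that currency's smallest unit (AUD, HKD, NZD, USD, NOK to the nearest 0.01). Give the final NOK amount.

GBP 639,000.00 ÷ 0.526610 = AUD 1,213,421.70
AUD 1,213,421.70 × 5.65312 = HKD 6,859,618.48
HKD 6,859,618.48 × 0.195813 = NZD 1,343,202.47
NZD 1,343,202.47 ÷ 1.53006 = USD 877,875.68
USD 877,875.68 × 9.18850 = NOK 8,066,360.69

NOK 8,066,360.69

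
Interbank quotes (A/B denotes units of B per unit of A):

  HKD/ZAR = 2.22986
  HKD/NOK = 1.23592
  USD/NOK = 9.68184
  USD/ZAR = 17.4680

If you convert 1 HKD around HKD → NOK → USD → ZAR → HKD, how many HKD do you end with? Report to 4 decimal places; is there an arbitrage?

1.0000 (no arbitrage)

Around HKD → NOK → USD → ZAR → HKD: 1 × 1.23592 ÷ 9.68184 × 17.4680 ÷ 2.22986 = 0.999995
Product ≈ 1 (deviation 0.000%, within rounding noise).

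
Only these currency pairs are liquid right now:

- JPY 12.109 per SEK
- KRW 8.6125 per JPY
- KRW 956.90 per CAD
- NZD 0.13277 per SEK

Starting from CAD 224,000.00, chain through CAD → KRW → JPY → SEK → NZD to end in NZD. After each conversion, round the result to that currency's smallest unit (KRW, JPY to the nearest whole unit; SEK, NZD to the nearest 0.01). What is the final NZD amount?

CAD 224,000.00 × 956.90 = KRW 214,345,600
KRW 214,345,600 ÷ 8.6125 = JPY 24,887,733
JPY 24,887,733 ÷ 12.109 = SEK 2,055,308.70
SEK 2,055,308.70 × 0.13277 = NZD 272,883.34

NZD 272,883.34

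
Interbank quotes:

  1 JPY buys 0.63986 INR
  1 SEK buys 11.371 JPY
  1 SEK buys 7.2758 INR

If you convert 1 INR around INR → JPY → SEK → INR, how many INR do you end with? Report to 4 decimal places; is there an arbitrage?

Around INR → JPY → SEK → INR: 1 ÷ 0.63986 ÷ 11.371 × 7.2758 = 0.999993
Product ≈ 1 (deviation 0.001%, within rounding noise).

1.0000 (no arbitrage)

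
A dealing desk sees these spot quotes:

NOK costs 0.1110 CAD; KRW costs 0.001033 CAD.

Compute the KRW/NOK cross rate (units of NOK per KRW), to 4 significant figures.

1 KRW × 0.001033 = 0.001033 CAD
0.001033 CAD ÷ 0.1110 = 0.00930631 NOK

KRW/NOK = 0.009306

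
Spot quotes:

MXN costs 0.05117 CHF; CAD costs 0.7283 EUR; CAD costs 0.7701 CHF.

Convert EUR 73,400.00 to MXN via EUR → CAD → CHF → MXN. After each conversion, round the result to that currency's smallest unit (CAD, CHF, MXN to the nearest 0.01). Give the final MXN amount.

EUR 73,400.00 ÷ 0.7283 = CAD 100,782.64
CAD 100,782.64 × 0.7701 = CHF 77,612.71
CHF 77,612.71 ÷ 0.05117 = MXN 1,516,761.97

MXN 1,516,761.97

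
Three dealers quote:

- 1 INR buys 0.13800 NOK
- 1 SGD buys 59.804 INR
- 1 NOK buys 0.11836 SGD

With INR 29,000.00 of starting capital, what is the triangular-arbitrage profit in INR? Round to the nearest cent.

Profitable loop is INR → SGD → NOK → INR:
INR 29,000.00 ÷ 59.804 = SGD 484.92
SGD 484.92 ÷ 0.11836 = NOK 4,096.97
NOK 4,096.97 ÷ 0.13800 = INR 29,688.19
Profit = INR 29,688.19 − INR 29,000.00

Profit: INR 688.19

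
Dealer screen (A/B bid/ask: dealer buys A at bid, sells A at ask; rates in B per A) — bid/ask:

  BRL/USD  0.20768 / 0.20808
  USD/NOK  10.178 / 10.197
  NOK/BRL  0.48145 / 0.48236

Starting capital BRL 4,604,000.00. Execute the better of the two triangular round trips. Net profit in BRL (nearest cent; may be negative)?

Best loop BRL → USD → NOK → BRL:
BRL 4,604,000.00 × 0.20768 (sell BRL at bid) = USD 956,158.72
USD 956,158.72 × 10.178 (sell USD at bid) = NOK 9,731,783.45
NOK 9,731,783.45 × 0.48145 (sell NOK at bid) = BRL 4,685,367.14

Net profit: BRL 81,367.14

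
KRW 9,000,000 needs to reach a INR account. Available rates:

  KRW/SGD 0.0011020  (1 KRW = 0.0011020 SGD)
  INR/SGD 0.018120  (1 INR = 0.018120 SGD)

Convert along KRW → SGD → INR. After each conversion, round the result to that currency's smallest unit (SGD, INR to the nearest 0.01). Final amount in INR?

KRW 9,000,000 × 0.0011020 = SGD 9,918.00
SGD 9,918.00 ÷ 0.018120 = INR 547,350.99

INR 547,350.99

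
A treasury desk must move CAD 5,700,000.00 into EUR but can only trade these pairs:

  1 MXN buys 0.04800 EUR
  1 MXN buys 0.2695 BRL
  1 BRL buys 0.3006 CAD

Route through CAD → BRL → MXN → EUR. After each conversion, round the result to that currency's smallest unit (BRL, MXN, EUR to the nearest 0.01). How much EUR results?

EUR 3,377,289.95

CAD 5,700,000.00 ÷ 0.3006 = BRL 18,962,075.85
BRL 18,962,075.85 ÷ 0.2695 = MXN 70,360,207.24
MXN 70,360,207.24 × 0.04800 = EUR 3,377,289.95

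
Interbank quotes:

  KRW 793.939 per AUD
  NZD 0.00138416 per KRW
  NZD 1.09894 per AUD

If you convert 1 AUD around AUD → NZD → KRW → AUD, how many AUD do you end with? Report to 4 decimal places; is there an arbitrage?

Around AUD → NZD → KRW → AUD: 1 × 1.09894 ÷ 0.00138416 ÷ 793.939 = 1.000001
Product ≈ 1 (deviation 0.000%, within rounding noise).

1.0000 (no arbitrage)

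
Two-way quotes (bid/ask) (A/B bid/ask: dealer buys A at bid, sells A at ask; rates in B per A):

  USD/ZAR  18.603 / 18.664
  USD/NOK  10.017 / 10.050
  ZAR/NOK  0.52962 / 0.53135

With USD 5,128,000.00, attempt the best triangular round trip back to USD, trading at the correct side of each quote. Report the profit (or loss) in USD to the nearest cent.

Net profit: USD 51,648.39

Best loop USD → NOK → ZAR → USD:
USD 5,128,000.00 × 10.017 (sell USD at bid) = NOK 51,367,176.00
NOK 51,367,176.00 ÷ 0.53135 (buy ZAR at ask) = ZAR 96,672,957.56
ZAR 96,672,957.56 ÷ 18.664 (buy USD at ask) = USD 5,179,648.39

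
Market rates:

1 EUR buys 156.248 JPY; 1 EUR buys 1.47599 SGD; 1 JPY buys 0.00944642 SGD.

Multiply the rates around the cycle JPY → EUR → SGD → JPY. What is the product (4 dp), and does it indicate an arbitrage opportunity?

Around JPY → EUR → SGD → JPY: 1 ÷ 156.248 × 1.47599 ÷ 0.00944642 = 1.000004
Product ≈ 1 (deviation 0.000%, within rounding noise).

1.0000 (no arbitrage)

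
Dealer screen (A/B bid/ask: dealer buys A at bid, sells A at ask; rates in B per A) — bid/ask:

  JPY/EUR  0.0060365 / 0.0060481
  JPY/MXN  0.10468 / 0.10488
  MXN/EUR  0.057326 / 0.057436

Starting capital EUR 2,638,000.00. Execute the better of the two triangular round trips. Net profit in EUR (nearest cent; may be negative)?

Net profit: EUR 5,523.23

Best loop EUR → MXN → JPY → EUR:
EUR 2,638,000.00 ÷ 0.057436 (buy MXN at ask) = MXN 45,929,382.27
MXN 45,929,382.27 ÷ 0.10488 (buy JPY at ask) = JPY 437,923,172
JPY 437,923,172 × 0.0060365 (sell JPY at bid) = EUR 2,643,523.23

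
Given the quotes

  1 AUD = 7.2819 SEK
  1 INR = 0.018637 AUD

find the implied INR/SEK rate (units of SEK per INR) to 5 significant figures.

1 INR × 0.018637 = 0.018637 AUD
0.018637 AUD × 7.2819 = 0.135713 SEK

INR/SEK = 0.13571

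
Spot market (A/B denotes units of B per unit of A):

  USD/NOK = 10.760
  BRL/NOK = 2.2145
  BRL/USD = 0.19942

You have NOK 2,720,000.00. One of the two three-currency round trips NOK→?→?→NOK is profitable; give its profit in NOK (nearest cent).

Profitable loop is NOK → USD → BRL → NOK:
NOK 2,720,000.00 ÷ 10.760 = USD 252,788.10
USD 252,788.10 ÷ 0.19942 = BRL 1,267,616.61
BRL 1,267,616.61 × 2.2145 = NOK 2,807,136.98
Profit = NOK 2,807,136.98 − NOK 2,720,000.00

Profit: NOK 87,136.98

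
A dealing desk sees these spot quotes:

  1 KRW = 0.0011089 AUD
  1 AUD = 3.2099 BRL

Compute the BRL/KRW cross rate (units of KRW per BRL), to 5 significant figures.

1 BRL ÷ 3.2099 = 0.311536 AUD
0.311536 AUD ÷ 0.0011089 = 280.942 KRW

BRL/KRW = 280.94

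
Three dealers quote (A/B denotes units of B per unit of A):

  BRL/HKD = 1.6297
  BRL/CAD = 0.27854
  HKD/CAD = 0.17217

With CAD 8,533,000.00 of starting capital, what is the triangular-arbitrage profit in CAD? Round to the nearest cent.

Profitable loop is CAD → BRL → HKD → CAD:
CAD 8,533,000.00 ÷ 0.27854 = BRL 30,634,738.28
BRL 30,634,738.28 × 1.6297 = HKD 49,925,432.97
HKD 49,925,432.97 × 0.17217 = CAD 8,595,661.79
Profit = CAD 8,595,661.79 − CAD 8,533,000.00

Profit: CAD 62,661.79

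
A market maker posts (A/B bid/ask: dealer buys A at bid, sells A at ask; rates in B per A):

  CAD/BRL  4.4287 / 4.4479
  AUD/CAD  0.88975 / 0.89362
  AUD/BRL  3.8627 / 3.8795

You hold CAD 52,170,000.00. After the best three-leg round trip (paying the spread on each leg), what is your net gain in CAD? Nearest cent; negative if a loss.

Net profit: CAD 819,441.16

Best loop CAD → BRL → AUD → CAD:
CAD 52,170,000.00 × 4.4287 (sell CAD at bid) = BRL 231,045,279.00
BRL 231,045,279.00 ÷ 3.8795 (buy AUD at ask) = AUD 59,555,426.99
AUD 59,555,426.99 × 0.88975 (sell AUD at bid) = CAD 52,989,441.16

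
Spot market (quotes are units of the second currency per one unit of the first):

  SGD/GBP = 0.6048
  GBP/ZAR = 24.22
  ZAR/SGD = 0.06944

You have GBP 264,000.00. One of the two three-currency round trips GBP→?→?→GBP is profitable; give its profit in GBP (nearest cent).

Profit: GBP 4,534.17

Profitable loop is GBP → ZAR → SGD → GBP:
GBP 264,000.00 × 24.22 = ZAR 6,394,080.00
ZAR 6,394,080.00 × 0.06944 = SGD 444,004.92
SGD 444,004.92 × 0.6048 = GBP 268,534.17
Profit = GBP 268,534.17 − GBP 264,000.00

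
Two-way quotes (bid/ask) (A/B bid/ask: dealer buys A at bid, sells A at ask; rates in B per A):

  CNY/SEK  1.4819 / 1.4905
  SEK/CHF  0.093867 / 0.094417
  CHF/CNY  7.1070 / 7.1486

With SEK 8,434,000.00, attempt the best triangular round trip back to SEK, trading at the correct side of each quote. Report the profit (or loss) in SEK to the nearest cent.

Best loop SEK → CNY → CHF → SEK:
SEK 8,434,000.00 ÷ 1.4905 (buy CNY at ask) = CNY 5,658,503.86
CNY 5,658,503.86 ÷ 7.1486 (buy CHF at ask) = CHF 791,554.13
CHF 791,554.13 ÷ 0.094417 (buy SEK at ask) = SEK 8,383,597.56

Net result: SEK -50,402.44 (no profitable arbitrage after spreads)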